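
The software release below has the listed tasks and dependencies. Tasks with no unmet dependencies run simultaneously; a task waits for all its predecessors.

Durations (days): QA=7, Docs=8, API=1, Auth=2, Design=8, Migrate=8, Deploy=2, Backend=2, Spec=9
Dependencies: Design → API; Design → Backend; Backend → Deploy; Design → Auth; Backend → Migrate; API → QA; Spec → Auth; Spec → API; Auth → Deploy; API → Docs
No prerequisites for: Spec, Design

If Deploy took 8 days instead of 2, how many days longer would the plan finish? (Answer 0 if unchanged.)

The binding path is Spec→API→Docs = 9+1+8 = 18; finish at 18 days.
The longest path through Deploy is only 13 days, so Deploy has float 5.
The binding chain switches to Spec→Auth→Deploy = 9+2+8 = 19; finish 19 days.
Change in finish: 19 − 18 = +1 days.

1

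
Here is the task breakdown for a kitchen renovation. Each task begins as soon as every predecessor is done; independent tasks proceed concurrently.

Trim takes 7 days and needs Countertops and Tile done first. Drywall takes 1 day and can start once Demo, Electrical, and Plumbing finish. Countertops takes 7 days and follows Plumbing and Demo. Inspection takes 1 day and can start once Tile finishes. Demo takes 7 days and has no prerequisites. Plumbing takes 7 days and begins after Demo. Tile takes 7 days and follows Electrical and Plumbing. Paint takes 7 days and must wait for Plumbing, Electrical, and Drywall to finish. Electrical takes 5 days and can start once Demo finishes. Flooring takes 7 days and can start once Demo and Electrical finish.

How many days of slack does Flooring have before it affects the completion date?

9

Critical path: Demo→Plumbing→Countertops→Trim = 7+7+7+7 = 28, so the finish is 28 days.
Longest path through Flooring: 19 days (earliest finish 19, latest finish 28).
So Flooring can slip 28 − 19 = 9 days.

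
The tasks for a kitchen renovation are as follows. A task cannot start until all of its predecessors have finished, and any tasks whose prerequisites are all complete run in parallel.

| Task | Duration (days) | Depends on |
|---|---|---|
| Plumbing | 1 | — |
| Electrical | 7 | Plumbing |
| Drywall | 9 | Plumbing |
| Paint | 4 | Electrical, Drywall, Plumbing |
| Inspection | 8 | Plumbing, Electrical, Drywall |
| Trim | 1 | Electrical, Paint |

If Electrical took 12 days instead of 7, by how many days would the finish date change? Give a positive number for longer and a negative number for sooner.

3

The binding path is Plumbing→Drywall→Inspection = 1+9+8 = 18; finish at 18 days.
The longest path through Electrical is only 16 days, so Electrical has float 2.
The binding chain switches to Plumbing→Electrical→Inspection = 1+12+8 = 21; finish 21 days.
Change in finish: 21 − 18 = +3 days.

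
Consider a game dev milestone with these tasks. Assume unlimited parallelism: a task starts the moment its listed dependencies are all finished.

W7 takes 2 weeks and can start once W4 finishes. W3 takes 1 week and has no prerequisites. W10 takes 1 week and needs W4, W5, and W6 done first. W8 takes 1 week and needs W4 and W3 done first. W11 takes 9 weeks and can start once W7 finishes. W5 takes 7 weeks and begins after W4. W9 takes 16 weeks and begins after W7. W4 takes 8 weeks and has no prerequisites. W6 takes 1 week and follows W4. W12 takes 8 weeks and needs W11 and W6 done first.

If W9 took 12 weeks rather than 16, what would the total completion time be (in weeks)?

The binding path is W4→W7→W11→W12 = 8+2+9+8 = 27; finish at 27 weeks.
W9 has 1 week of float (longest path through it is 26).
No other chain overtakes it, so the finish is 27 weeks.

27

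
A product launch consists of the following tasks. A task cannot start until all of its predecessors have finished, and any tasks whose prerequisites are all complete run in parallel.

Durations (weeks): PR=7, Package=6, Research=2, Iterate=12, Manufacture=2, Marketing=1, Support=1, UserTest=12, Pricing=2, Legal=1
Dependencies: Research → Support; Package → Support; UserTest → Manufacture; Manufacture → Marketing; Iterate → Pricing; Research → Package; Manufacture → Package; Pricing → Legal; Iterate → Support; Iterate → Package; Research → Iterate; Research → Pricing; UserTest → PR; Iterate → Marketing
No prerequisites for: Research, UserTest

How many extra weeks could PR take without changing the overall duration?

Critical path: Research→Iterate→Package→Support = 2+12+6+1 = 21, so the finish is 21 weeks.
Longest path through PR: 19 weeks (earliest finish 19, latest finish 21).
Float = 21 − 19 = 2.

2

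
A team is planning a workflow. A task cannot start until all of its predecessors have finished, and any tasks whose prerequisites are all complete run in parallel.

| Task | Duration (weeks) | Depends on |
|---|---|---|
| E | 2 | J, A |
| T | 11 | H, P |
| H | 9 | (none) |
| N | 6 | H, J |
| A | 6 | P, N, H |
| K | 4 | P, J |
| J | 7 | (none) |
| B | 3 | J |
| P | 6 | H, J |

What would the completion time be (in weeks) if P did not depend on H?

Original critical path: H→P→T = 9+6+11 = 26 ⇒ 26 weeks.
Without H→P, P's earliest start moves from 9 to 7.
After: J→P→T = 7+6+11 = 24 → 24 weeks.

24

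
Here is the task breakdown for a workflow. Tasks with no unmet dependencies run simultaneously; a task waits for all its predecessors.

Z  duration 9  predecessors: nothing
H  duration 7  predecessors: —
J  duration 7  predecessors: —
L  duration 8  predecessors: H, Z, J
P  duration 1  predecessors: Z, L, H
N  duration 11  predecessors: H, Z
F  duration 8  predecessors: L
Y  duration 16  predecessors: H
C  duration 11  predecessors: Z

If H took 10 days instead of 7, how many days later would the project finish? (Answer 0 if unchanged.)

1

As given, the longest chain is Z→L→F = 9+8+8 = 25, so the finish is 25 days.
H is off the critical path — its longest chain is 23 days, giving 2 of slack.
The binding chain switches to H→L→F = 10+8+8 = 26; finish 26 days.
Change in finish: 26 − 25 = +1 days.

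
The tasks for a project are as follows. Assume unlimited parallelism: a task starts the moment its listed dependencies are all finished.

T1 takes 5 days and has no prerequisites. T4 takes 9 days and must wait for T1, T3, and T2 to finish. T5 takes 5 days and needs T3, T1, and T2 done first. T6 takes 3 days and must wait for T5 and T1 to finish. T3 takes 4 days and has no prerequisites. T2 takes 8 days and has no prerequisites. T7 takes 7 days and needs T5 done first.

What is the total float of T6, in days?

The longest chain is T2→T5→T7 = 8+5+7 = 20; overall finish 20 days.
T6 finishes as early as 16 and must finish by 20.
Float = 20 − 16 = 4.

4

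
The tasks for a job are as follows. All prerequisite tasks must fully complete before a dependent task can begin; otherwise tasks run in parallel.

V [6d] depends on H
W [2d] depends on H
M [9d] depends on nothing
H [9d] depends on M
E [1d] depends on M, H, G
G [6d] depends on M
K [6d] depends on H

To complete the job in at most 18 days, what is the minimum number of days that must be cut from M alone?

Current finish: 24 days; target: 18.
M is on every critical path, so each day cut from M cuts the finish by one (this holds down to a finish of 16).
Need 24 − 18 = 6 days off M → M becomes 3 days, finish becomes 18.

6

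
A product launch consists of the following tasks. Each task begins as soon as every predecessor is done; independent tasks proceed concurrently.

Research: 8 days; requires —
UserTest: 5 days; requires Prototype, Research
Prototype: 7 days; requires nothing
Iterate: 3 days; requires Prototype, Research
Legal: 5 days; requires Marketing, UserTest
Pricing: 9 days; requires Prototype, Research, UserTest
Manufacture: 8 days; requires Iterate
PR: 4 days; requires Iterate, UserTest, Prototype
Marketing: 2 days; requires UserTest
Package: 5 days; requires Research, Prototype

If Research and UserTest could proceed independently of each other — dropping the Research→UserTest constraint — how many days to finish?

Before: longest chain Research→UserTest→Pricing = 8+5+9 = 22, finish 22.
Without Research→UserTest, UserTest's earliest start moves from 8 to 7.
The longest chain is now Prototype→UserTest→Pricing = 7+5+9 = 21, so the product launch takes 21 days.

21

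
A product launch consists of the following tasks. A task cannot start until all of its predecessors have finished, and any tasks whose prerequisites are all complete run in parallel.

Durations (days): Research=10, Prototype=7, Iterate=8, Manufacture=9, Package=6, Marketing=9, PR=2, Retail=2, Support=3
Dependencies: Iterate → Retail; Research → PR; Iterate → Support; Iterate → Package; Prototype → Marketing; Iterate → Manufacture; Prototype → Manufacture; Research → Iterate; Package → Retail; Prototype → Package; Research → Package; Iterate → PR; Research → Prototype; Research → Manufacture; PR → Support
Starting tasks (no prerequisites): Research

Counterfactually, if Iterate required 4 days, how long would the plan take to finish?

Critical path before the change: Research→Iterate→Manufacture = 10+8+9 = 27 giving 27 days.
Iterate lies on that path, so at 4 days the path becomes 23 days.
Now Research→Prototype→Manufacture = 10+7+9 = 26 is longest, so the finish becomes 26 days.

26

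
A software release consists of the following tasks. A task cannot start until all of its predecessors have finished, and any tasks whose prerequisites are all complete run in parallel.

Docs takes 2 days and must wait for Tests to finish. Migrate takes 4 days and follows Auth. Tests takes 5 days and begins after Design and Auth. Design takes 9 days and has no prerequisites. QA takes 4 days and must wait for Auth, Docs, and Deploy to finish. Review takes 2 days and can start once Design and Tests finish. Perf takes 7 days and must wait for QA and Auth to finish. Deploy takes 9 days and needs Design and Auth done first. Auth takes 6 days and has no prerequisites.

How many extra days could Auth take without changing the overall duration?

The longest chain is Design→Deploy→QA→Perf = 9+9+4+7 = 29; overall finish 29 days.
Auth finishes as early as 6 and must finish by 9.
Slack of Auth = 3 − 0 = 3 days.

3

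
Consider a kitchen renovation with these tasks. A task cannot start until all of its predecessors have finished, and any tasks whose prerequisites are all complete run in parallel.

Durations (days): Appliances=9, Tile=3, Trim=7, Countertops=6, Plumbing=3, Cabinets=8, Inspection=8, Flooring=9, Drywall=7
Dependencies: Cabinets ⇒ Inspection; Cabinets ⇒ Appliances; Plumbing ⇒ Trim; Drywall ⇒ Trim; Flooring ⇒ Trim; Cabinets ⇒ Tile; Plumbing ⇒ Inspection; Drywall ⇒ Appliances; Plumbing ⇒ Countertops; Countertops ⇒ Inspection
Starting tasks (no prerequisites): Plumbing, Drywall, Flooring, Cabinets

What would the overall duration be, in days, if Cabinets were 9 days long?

Actual critical path: Cabinets→Appliances = 8+9 = 17 ⇒ 17 days.
Cabinets lies on that path, so at 9 days the path becomes 18 days.
That remains the longest chain; total 18 days.

18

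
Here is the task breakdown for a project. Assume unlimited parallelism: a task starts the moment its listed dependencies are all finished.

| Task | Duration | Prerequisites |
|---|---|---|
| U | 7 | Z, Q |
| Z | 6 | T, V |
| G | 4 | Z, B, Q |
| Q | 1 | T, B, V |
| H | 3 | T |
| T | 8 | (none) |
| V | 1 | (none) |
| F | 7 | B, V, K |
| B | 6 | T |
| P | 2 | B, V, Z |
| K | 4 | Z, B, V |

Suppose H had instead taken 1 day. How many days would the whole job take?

25

Baseline: T→Z→K→F = 8+6+4+7 = 25 → 25 days.
The longest path through H is only 11 days, so H has float 14.
No other chain overtakes it, so the finish is 25 days.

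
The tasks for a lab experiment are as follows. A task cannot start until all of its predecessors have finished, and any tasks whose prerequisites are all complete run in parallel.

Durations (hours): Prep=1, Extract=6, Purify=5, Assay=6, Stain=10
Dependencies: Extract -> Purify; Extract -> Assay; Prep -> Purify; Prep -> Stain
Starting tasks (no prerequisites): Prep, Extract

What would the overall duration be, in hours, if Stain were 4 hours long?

Actual critical path: Extract→Assay = 6+6 = 12 ⇒ 12 hours.
Stain has 1 hour of float (longest path through it is 11).
No other chain overtakes it, so the finish is 12 hours.

12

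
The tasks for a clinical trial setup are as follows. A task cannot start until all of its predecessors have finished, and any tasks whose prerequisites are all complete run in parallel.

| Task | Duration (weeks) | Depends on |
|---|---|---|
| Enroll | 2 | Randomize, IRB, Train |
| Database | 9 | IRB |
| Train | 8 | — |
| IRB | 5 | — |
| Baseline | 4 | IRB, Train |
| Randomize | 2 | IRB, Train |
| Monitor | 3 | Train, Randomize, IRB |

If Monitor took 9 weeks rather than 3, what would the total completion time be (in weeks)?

Baseline: IRB→Database = 5+9 = 14 → 14 weeks.
The longest path through Monitor is only 13 weeks, so Monitor has float 1.
The binding chain switches to Train→Randomize→Monitor = 8+2+9 = 19; finish 19 weeks.

19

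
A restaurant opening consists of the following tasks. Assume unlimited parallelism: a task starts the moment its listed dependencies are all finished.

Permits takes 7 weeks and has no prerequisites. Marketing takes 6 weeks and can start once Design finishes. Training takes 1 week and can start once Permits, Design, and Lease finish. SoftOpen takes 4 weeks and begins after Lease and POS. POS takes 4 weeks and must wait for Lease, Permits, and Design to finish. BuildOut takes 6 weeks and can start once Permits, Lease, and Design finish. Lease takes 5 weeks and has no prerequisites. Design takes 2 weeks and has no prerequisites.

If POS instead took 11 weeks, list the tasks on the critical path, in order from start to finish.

Baseline: Permits→POS→SoftOpen = 7+4+4 = 15 → 15 weeks.
Since POS is critical, the +7 change carries straight to that chain (now 22 weeks).
The critical path is still Permits→POS→SoftOpen; finish is now 22 weeks.

Permits, POS, SoftOpen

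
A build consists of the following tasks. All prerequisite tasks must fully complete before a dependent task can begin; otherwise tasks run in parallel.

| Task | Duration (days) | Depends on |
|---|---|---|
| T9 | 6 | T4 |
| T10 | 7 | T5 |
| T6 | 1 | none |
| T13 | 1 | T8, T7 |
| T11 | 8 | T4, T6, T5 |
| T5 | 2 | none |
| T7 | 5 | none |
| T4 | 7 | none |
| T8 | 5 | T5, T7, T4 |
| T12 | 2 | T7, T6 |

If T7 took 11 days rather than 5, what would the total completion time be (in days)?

Actual critical path: T4→T11 = 7+8 = 15 ⇒ 15 days.
The longest path through T7 is only 11 days, so T7 has float 4.
The binding chain switches to T7→T8→T13 = 11+5+1 = 17; finish 17 days.

17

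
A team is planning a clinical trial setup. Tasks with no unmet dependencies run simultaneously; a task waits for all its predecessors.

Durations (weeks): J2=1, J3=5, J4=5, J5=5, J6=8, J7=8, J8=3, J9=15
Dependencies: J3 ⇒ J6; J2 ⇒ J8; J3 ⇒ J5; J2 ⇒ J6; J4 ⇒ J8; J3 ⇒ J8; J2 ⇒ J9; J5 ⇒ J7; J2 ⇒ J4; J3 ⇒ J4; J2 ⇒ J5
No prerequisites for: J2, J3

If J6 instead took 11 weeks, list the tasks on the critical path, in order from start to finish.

The binding path is J3→J5→J7 = 5+5+8 = 18; finish at 18 weeks.
The longest path through J6 is only 13 weeks, so J6 has float 5.
The critical path is still J3→J5→J7; finish is now 18 weeks.

J3, J5, J7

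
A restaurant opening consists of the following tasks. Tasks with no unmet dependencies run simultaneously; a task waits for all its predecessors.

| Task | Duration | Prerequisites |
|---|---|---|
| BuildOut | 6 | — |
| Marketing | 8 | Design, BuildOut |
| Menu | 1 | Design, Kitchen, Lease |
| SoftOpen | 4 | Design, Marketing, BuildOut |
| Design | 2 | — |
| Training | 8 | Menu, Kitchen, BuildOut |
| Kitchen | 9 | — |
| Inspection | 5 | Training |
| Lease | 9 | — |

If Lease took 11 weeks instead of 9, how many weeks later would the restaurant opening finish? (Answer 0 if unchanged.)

2

Baseline: Lease→Menu→Training→Inspection = 9+1+8+5 = 23 → 23 weeks.
Lease lies on that path, so at 11 weeks the path becomes 25 weeks.
The critical path is still Lease→Menu→Training→Inspection; finish is now 25 weeks.
Change in finish: 25 − 23 = +2 weeks.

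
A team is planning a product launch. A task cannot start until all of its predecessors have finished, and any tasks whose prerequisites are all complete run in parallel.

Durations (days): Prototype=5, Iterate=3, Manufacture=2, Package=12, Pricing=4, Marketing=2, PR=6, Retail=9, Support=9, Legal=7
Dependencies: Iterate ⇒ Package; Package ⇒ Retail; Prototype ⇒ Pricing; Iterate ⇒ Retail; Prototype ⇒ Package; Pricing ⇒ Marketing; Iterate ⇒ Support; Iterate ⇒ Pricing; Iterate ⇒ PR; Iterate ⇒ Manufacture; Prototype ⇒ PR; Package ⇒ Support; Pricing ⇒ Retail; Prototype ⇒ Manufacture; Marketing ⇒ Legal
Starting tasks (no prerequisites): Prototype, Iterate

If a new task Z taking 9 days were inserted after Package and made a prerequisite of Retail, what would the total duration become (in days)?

35

Originally the schedule takes 26 days.
With Z inserted, Retail now waits for max(Iterate, Package, Pricing, Z).
New critical path: Prototype→Package→Z→Retail = 5+12+9+9 = 35 ⇒ 35 days.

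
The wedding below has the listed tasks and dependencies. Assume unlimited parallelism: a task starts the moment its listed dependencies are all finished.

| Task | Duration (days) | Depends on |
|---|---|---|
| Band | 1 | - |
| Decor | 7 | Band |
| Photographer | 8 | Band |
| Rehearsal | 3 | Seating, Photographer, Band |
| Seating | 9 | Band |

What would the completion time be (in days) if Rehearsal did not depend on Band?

With the dependency in place, Band→Seating→Rehearsal = 1+9+3 = 13 sets the finish at 13 days.
Dropping Band→Rehearsal doesn't change Rehearsal's earliest start (10); another predecessor still binds.
After: Band→Seating→Rehearsal = 1+9+3 = 13 → 13 days.

13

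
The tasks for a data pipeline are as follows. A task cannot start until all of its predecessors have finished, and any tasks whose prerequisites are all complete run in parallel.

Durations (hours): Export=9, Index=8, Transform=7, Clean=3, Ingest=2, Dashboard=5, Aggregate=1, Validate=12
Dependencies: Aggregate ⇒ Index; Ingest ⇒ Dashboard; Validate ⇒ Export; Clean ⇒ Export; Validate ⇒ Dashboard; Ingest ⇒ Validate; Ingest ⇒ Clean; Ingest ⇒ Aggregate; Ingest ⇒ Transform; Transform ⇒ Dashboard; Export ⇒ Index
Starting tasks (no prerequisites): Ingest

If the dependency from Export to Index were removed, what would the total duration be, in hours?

With the dependency in place, Ingest→Validate→Export→Index = 2+12+9+8 = 31 sets the finish at 31 hours.
Without Export→Index, Index's earliest start moves from 23 to 3.
The longest chain is now Ingest→Validate→Export = 2+12+9 = 23, so the project takes 23 hours.

23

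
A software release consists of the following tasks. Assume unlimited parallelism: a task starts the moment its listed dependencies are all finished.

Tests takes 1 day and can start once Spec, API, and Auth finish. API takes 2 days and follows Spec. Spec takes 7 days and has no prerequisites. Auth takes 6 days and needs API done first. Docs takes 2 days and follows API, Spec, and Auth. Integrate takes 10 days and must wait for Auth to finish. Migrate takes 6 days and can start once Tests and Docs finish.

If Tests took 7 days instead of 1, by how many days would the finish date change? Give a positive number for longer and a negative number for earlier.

Critical path before the change: Spec→API→Auth→Integrate = 7+2+6+10 = 25 giving 25 days.
Tests has 3 days of float (longest path through it is 22).
Now Spec→API→Auth→Tests→Migrate = 7+2+6+7+6 = 28 is longest, so the finish becomes 28 days.
Change in finish: 28 − 25 = +3 days.

3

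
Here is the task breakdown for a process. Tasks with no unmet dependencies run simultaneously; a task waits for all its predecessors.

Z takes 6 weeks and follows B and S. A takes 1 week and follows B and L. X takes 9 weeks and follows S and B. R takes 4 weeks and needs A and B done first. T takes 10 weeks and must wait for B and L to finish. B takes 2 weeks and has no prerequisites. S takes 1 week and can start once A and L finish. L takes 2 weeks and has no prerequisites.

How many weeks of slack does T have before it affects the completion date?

1

L→A→S→X = 2+1+1+9 = 13 sets the makespan at 13 weeks.
The longest chain containing T totals 12 weeks.
Slack of T = 3 − 2 = 1 week.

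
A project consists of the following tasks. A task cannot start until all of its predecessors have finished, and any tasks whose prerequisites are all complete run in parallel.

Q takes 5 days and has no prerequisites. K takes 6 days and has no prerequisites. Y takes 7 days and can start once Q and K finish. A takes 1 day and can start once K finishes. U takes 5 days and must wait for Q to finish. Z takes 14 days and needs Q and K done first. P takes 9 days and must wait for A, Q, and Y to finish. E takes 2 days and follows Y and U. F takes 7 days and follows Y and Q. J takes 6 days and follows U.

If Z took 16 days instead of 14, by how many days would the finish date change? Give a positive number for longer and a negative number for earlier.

0

Baseline: K→Y→P = 6+7+9 = 22 → 22 days.
Z is off the critical path — its longest chain is 20 days, giving 2 of slack.
The critical path is still K→Y→P; finish is now 22 days.
Change in finish: 22 − 22 = +0 days.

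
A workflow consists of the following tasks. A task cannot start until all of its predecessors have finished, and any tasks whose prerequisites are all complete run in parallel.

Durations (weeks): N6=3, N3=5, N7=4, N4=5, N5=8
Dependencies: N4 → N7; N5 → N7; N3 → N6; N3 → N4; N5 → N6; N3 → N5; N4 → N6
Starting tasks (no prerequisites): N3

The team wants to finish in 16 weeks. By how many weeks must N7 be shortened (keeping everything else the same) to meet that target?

1

Current finish: 17 weeks; target: 16.
N7 is on every critical path, so each week cut from N7 cuts the finish by one (this holds down to a finish of 16).
Need 17 − 16 = 1 week off N7 → N7 becomes 3 weeks, finish becomes 16.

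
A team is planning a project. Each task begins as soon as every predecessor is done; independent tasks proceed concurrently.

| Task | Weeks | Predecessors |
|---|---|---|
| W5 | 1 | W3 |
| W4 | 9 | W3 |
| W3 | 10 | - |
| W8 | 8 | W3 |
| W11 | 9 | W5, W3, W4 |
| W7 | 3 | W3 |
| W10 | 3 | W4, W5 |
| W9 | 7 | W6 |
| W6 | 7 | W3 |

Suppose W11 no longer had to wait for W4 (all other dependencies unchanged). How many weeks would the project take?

Original critical path: W3→W4→W11 = 10+9+9 = 28 ⇒ 28 weeks.
Without W4→W11, W11's earliest start moves from 19 to 11.
New critical path: W3→W6→W9 = 10+7+7 = 24 ⇒ 24 weeks.

24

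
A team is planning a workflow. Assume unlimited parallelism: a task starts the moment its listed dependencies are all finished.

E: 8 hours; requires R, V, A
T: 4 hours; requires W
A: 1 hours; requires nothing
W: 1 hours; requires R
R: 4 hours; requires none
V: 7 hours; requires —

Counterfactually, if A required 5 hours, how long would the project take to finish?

Actual critical path: V→E = 7+8 = 15 ⇒ 15 hours.
A is off the critical path — its longest chain is 9 hours, giving 6 of slack.
That remains the longest chain; total 15 hours.

15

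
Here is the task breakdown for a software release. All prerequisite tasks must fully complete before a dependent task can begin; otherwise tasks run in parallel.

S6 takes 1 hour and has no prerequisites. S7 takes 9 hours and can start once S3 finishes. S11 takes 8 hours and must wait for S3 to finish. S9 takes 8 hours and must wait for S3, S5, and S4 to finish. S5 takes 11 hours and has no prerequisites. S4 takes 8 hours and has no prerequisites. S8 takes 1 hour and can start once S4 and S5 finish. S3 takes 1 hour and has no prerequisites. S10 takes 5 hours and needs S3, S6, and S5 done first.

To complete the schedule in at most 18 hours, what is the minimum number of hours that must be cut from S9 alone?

1

Current finish: 19 hours; target: 18.
S9 is on every critical path, so each hour cut from S9 cuts the finish by one (this holds down to a finish of 16).
Need 19 − 18 = 1 hour off S9 → S9 becomes 7 hours, finish becomes 18.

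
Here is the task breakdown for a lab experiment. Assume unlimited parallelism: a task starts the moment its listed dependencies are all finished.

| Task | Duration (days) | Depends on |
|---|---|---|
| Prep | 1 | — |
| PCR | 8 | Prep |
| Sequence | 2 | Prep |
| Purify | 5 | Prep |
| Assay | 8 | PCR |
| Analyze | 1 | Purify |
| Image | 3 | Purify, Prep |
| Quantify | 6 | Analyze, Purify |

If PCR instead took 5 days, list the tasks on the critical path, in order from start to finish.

Prep, PCR, Assay

Critical path before the change: Prep→PCR→Assay = 1+8+8 = 17 giving 17 days.
PCR is on the critical path; changing it to 5 makes that path 14 days.
That remains the longest chain; total 14 days.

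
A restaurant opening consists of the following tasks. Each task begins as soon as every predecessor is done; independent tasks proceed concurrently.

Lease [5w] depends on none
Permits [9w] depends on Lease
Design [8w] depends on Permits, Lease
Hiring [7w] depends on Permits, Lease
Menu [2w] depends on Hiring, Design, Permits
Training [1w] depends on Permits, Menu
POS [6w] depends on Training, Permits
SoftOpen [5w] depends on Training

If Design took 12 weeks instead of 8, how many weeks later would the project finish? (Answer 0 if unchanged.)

4

As given, the longest chain is Lease→Permits→Design→Menu→Training→POS = 5+9+8+2+1+6 = 31, so the finish is 31 weeks.
Design lies on that path, so at 12 weeks the path becomes 35 weeks.
The critical path is still Lease→Permits→Design→Menu→Training→POS; finish is now 35 weeks.
Change in finish: 35 − 31 = +4 weeks.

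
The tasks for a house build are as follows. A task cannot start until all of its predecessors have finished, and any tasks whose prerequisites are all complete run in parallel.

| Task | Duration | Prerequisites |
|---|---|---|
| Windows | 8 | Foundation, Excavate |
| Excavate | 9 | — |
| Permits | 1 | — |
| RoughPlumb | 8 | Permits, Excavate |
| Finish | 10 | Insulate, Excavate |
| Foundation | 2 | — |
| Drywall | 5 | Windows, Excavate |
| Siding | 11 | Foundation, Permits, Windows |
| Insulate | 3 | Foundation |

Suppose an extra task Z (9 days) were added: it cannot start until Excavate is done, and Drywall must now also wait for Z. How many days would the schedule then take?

Originally the schedule takes 28 days.
With Z inserted, Drywall now waits for max(Windows, Excavate, Z).
New critical path: Excavate→Windows→Siding = 9+8+11 = 28 ⇒ 28 days.

28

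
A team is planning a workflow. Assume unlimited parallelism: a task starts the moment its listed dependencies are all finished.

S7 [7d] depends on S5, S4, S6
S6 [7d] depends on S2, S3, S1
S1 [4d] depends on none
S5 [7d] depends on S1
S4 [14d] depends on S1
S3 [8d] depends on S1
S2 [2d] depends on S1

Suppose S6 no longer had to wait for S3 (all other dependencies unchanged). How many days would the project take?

25

Original critical path: S1→S3→S6→S7 = 4+8+7+7 = 26 ⇒ 26 days.
Without S3→S6, S6's earliest start moves from 12 to 6.
After: S1→S4→S7 = 4+14+7 = 25 → 25 days.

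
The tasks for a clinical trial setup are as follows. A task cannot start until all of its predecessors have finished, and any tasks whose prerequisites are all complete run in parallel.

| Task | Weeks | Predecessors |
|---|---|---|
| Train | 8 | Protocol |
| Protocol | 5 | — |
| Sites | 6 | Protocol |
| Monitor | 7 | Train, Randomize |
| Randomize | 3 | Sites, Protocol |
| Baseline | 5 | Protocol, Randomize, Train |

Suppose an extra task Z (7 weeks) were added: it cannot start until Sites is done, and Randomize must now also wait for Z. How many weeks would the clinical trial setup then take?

28

Originally the clinical trial setup takes 21 weeks.
With Z inserted, Randomize now waits for max(Sites, Protocol, Z).
New critical path: Protocol→Sites→Z→Randomize→Monitor = 5+6+7+3+7 = 28 ⇒ 28 weeks.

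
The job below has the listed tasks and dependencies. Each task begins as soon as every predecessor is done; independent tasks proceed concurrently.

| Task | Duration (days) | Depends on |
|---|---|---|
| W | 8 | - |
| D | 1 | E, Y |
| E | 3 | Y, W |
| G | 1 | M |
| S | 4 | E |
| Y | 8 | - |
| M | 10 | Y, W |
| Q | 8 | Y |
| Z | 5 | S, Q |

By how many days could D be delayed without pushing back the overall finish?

9

Y→Q→Z = 8+8+5 = 21 sets the makespan at 21 days.
The longest chain containing D totals 12 days.
Float = 21 − 12 = 9.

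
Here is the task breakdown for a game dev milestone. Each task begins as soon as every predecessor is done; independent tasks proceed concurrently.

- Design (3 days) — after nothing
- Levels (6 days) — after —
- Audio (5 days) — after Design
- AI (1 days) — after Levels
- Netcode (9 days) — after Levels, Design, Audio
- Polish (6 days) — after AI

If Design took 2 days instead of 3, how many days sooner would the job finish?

1

As given, the longest chain is Design→Audio→Netcode = 3+5+9 = 17, so the finish is 17 days.
Design lies on that path, so at 2 days the path becomes 16 days.
No other chain overtakes it, so the finish is 16 days.
Change in finish: 16 − 17 = -1 days.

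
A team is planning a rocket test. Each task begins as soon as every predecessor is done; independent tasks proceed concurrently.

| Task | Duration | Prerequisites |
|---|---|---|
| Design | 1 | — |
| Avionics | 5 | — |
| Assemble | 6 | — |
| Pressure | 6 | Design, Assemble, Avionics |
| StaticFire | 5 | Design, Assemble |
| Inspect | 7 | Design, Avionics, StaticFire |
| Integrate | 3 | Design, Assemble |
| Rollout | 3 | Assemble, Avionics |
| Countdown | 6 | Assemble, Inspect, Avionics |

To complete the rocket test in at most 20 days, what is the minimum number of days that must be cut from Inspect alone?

Current finish: 24 days; target: 20.
Inspect is on every critical path, so each day cut from Inspect cuts the finish by one (this holds down to a finish of 18).
Need 24 − 20 = 4 days off Inspect → Inspect becomes 3 days, finish becomes 20.

4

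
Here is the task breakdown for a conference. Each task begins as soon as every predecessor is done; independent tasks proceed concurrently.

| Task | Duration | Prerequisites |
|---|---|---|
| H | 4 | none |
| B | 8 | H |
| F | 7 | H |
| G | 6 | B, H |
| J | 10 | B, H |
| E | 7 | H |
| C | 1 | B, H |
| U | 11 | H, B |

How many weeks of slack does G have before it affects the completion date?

5

H→B→U = 4+8+11 = 23 sets the makespan at 23 weeks.
The longest chain containing G totals 18 weeks.
Float = 23 − 18 = 5.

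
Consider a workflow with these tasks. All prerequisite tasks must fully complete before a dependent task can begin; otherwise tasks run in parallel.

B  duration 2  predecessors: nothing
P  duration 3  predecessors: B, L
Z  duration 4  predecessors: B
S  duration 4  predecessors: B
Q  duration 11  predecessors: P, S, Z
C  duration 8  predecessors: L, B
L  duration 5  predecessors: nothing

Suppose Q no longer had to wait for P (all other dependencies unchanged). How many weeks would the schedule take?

With the dependency in place, L→P→Q = 5+3+11 = 19 sets the finish at 19 weeks.
Without P→Q, Q's earliest start moves from 8 to 6.
New critical path: B→S→Q = 2+4+11 = 17 ⇒ 17 weeks.

17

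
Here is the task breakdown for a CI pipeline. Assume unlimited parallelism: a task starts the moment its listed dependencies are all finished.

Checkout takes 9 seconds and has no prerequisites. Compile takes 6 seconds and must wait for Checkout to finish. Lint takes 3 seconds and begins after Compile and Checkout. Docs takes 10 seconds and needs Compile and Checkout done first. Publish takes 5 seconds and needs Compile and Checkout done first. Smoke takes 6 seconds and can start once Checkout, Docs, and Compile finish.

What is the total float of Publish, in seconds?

11

Critical path: Checkout→Compile→Docs→Smoke = 9+6+10+6 = 31, so the finish is 31 seconds.
The longest chain containing Publish totals 20 seconds.
So Publish can slip 31 − 20 = 11 seconds.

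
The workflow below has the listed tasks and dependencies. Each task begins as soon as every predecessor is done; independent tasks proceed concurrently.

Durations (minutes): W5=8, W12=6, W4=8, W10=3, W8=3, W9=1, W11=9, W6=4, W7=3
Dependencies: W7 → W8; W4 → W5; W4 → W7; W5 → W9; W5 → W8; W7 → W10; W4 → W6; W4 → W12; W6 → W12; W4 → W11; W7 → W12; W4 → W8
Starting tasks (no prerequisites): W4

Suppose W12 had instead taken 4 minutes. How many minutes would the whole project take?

The binding path is W4→W5→W8 = 8+8+3 = 19; finish at 19 minutes.
The longest path through W12 is only 18 minutes, so W12 has float 1.
No other chain overtakes it, so the finish is 19 minutes.

19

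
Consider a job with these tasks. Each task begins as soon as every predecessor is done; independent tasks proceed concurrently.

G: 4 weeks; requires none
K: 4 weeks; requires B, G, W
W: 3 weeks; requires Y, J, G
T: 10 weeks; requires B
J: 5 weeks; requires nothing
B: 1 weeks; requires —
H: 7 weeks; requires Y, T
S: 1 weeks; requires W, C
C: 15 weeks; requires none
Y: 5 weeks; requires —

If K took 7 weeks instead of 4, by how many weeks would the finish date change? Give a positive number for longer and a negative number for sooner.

Actual critical path: B→T→H = 1+10+7 = 18 ⇒ 18 weeks.
The longest path through K is only 12 weeks, so K has float 6.
That remains the longest chain; total 18 weeks.
Change in finish: 18 − 18 = +0 weeks.

0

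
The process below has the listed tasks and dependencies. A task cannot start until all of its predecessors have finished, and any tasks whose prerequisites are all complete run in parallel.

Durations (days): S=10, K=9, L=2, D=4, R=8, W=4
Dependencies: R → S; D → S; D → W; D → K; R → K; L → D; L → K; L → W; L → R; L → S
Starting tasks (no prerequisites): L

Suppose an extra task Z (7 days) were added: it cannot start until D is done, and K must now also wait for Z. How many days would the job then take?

Originally the job takes 20 days.
With Z inserted, K now waits for max(R, L, D, Z).
New critical path: L→D→Z→K = 2+4+7+9 = 22 ⇒ 22 days.

22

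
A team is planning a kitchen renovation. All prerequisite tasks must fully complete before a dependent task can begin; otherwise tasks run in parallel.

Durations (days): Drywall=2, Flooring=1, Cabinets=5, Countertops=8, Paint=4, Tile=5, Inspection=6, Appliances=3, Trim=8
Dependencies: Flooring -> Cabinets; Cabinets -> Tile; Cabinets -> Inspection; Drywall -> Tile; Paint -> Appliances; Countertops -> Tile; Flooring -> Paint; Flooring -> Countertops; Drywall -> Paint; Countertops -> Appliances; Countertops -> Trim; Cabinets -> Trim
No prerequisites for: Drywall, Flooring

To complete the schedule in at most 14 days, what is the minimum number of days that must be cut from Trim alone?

3

Current finish: 17 days; target: 14.
Trim is on every critical path, so each day cut from Trim cuts the finish by one (this holds down to a finish of 14).
Need 17 − 14 = 3 days off Trim → Trim becomes 5 days, finish becomes 14.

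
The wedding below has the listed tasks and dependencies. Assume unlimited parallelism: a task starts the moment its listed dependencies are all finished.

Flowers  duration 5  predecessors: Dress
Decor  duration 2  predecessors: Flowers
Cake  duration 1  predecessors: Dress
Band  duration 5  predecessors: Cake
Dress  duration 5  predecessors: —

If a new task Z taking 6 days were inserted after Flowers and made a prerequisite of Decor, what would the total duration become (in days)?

Originally the schedule takes 12 days.
With Z inserted, Decor now waits for max(Flowers, Z).
New critical path: Dress→Flowers→Z→Decor = 5+5+6+2 = 18 ⇒ 18 days.

18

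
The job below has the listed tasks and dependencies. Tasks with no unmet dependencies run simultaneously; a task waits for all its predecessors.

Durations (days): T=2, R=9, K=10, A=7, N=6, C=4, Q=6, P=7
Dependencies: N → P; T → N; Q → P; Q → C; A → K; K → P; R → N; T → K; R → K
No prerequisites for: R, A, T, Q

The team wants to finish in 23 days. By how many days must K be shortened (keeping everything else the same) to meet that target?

Current finish: 26 days; target: 23.
K is on every critical path, so each day cut from K cuts the finish by one (this holds down to a finish of 22).
Need 26 − 23 = 3 days off K → K becomes 7 days, finish becomes 23.

3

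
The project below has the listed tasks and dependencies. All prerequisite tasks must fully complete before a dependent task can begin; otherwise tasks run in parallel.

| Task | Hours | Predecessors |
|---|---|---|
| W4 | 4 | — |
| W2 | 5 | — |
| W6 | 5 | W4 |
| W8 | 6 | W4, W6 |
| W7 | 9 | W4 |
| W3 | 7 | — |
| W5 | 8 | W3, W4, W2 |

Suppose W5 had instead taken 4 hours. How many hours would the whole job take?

15

Critical path before the change: W3→W5 = 7+8 = 15 giving 15 hours.
W5 lies on that path, so at 4 hours the path becomes 11 hours.
New critical path: W4→W6→W8 = 4+5+6 = 15 ⇒ 15 hours.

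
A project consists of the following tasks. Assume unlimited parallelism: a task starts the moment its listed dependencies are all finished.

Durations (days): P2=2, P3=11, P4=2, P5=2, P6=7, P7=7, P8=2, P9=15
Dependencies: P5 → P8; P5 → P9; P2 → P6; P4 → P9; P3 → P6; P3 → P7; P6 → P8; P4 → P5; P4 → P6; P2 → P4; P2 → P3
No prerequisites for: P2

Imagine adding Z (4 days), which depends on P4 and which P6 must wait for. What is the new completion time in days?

Originally the project takes 22 days.
With Z inserted, P6 now waits for max(P3, P2, P4, Z).
New critical path: P2→P3→P6→P8 = 2+11+7+2 = 22 ⇒ 22 days.

22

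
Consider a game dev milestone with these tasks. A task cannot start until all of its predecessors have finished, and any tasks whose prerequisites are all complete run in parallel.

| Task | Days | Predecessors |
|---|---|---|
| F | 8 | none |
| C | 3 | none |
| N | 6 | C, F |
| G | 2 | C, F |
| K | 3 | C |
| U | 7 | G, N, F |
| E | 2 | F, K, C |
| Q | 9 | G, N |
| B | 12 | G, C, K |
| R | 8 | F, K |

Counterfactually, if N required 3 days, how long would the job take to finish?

Baseline: F→N→Q = 8+6+9 = 23 → 23 days.
N is on the critical path; changing it to 3 makes that path 20 days.
The binding chain switches to F→G→B = 8+2+12 = 22; finish 22 days.

22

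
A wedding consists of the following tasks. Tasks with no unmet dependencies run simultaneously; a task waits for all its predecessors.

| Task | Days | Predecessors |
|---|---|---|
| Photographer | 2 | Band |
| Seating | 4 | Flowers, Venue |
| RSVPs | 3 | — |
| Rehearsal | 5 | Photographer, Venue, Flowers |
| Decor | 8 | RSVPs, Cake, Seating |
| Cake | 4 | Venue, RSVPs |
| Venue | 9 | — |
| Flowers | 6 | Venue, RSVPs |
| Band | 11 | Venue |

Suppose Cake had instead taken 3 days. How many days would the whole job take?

Baseline: Venue→Flowers→Seating→Decor = 9+6+4+8 = 27 → 27 days.
Cake is off the critical path — its longest chain is 21 days, giving 6 of slack.
No other chain overtakes it, so the finish is 27 days.

27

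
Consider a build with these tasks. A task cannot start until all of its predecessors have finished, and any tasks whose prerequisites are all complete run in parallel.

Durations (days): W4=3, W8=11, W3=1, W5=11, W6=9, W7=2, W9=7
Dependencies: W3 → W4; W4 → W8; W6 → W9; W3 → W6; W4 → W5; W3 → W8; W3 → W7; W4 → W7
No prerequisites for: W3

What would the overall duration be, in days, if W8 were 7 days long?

The binding path is W3→W6→W9 = 1+9+7 = 17; finish at 17 days.
The longest path through W8 is only 15 days, so W8 has float 2.
That remains the longest chain; total 17 days.

17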